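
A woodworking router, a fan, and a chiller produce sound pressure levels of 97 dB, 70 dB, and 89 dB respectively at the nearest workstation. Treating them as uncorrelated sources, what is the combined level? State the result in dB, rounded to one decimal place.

97.6 dB

Incoherent sources combine by intensity addition: L_total = 10·log₁₀(Σ 10^(L_i/10)).
Σ 10^(L/10) = 10^(97/10) + 10^(70/10) + 10^(89/10) = 5.816e+09.
L_total = 10·log₁₀(5.816e+09) = 97.65 dB.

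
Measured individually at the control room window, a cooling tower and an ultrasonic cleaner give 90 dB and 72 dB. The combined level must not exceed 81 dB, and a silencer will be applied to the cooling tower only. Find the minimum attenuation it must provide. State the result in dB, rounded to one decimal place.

The untreated sources together contribute 10^(72/10) = 1.585e+07, i.e. 72.00 dB.
The limit corresponds to 10^(81/10) = 1.259e+08; subtracting the fixed part leaves 1.100e+08 for the cooling tower, i.e. 80.42 dB.
Required insertion loss = 90 − 80.42 = 9.58 dB.

9.6 dB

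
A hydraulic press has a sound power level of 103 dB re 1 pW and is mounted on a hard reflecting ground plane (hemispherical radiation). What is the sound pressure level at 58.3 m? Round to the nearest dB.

60 dB

The power spreads over a hemisphere of area 2π·r², so L_p = L_w − 10·log₁₀(2π·r²).
2π·r² = 2.136e+04 m², 10·log₁₀ of that is 43.295 dB.
L_p = 103 − 43.295 = 59.70 dB.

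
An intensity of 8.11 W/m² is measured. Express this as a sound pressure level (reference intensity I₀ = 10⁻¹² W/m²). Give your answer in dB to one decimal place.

129.1 dB

Dividing by I₀ shifts the exponent by 12: I/I₀ = 8.11×10^12.
L = 10·(0.9090 + 12) = 129.09 dB.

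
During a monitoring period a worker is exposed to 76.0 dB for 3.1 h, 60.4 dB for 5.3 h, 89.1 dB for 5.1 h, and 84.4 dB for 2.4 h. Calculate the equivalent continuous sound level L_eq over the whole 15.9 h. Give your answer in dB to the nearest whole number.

Weight each interval's intensity by its duration and average over T = 15.9 h:
Σ tᵢ·10^(Lᵢ/10) = 3.1·10^(76.0/10) + 5.3·10^(60.4/10) + 5.1·10^(89.1/10) + 2.4·10^(84.4/10) = 4.936e+09.
L_eq = 10·log₁₀(4.936e+09/15.9) = 84.92 dB.

85 dB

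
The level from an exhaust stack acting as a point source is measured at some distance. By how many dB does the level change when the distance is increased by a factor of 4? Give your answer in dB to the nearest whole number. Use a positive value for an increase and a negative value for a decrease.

-12 dB

A point source loses 6 dB per doubling of distance; generally ΔL = −20·log₁₀(r₂/r₁).
ΔL = −20·log₁₀(4) = -12.04 dB.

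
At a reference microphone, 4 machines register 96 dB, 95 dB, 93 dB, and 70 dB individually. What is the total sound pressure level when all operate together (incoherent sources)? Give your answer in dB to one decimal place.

99.6 dB

For uncorrelated sources the intensities add, so convert each level to linear form, sum, and take 10·log₁₀ of the total.
Σ 10^(L/10) = 10^(96/10) + 10^(95/10) + 10^(93/10) + 10^(70/10) = 9.149e+09.
L_total = 10·log₁₀(9.149e+09) = 99.61 dB.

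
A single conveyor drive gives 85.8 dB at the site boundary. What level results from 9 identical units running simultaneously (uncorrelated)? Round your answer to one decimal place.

L_total = L₁ + 10·log₁₀ N for N identical incoherent sources.
L_total = 85.8 + 10·log₁₀(9) = 85.8 + 9.542 = 95.34 dB.

95.3 dB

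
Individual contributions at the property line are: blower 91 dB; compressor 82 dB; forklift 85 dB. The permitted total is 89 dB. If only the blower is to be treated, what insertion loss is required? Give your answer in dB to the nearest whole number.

Everything except the blower sums to 10^(82/10) + 10^(85/10) = 4.747e+08 in linear terms, 86.76 dB.
To meet 89 dB overall, the treated blower may contribute at most 10^(89/10) − 4.747e+08 = 3.196e+08, i.e. 85.05 dB.
Required insertion loss = 91 − 85.05 = 5.95 dB.

6 dB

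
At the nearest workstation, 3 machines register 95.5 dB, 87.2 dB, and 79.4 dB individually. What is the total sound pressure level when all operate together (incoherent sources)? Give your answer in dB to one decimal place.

For uncorrelated sources the intensities add, so convert each level to linear form, sum, and take 10·log₁₀ of the total.
Σ 10^(L/10) = 10^(95.5/10) + 10^(87.2/10) + 10^(79.4/10) = 4.160e+09.
L_total = 10·log₁₀(4.160e+09) = 96.19 dB.

96.2 dB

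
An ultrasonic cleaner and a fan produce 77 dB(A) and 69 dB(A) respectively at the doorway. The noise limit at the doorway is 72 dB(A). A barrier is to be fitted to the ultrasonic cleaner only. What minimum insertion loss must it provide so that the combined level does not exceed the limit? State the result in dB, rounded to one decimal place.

Everything except the ultrasonic cleaner sums to 10^(69/10) = 7.943e+06 in linear terms, 69.00 dB(A).
To meet 72 dB(A) overall, the treated ultrasonic cleaner may contribute at most 10^(72/10) − 7.943e+06 = 7.906e+06, i.e. 68.98 dB(A).
So the ultrasonic cleaner must be reduced from 77 to 68.98 dB(A): IL = 8.02 dB.

8.0 dB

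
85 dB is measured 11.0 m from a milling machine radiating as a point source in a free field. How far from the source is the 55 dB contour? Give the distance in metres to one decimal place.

The 30.0 dB drop corresponds to a distance ratio of 10^(30.0/20) for a point source.
r₂ = 11.0·10^((85−55)/20) = 11.0·10^(30.0/20) = 347.85 m.

347.9 m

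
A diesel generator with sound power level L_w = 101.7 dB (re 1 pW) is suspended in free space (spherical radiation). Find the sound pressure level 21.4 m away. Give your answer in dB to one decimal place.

64.1 dB

The power spreads over a sphere of area 4π·r², so L_p = L_w − 10·log₁₀(4π·r²).
4π·r² = 5755 m², 10·log₁₀ of that is 37.600 dB.
L_p = 101.7 − 37.600 = 64.10 dB.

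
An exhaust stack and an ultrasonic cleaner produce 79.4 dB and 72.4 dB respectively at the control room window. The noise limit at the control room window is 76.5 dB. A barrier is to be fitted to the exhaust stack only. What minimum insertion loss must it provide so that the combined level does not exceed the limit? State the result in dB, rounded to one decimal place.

Fixed contribution from the other source: Σ 10^(L/10) = 10^(72.4/10) = 1.738e+07 (72.40 dB).
The limit corresponds to 10^(76.5/10) = 4.467e+07; subtracting the fixed part leaves 2.729e+07 for the exhaust stack, i.e. 74.36 dB.
So the exhaust stack must be reduced from 79.4 to 74.36 dB: IL = 5.04 dB.

5.0 dB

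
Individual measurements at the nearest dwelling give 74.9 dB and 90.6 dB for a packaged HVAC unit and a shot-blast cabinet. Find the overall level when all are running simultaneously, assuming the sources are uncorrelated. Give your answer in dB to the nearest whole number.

For uncorrelated sources the intensities add, so convert each level to linear form, sum, and take 10·log₁₀ of the total.
Σ 10^(L/10) = 10^(74.9/10) + 10^(90.6/10) = 1.179e+09.
L_total = 10·log₁₀(1.179e+09) = 90.72 dB.

91 dB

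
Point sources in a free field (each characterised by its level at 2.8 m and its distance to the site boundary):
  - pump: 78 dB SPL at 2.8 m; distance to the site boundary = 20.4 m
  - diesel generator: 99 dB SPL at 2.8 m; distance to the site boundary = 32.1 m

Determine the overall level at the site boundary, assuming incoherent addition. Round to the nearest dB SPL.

Propagate each source to the receiver with L = L_ref − 20·log₁₀(r/r_ref), then add intensities.
pump: 78 − 20·log₁₀(20.4/2.8) = 78 − 17.25 = 60.75 dB SPL.
diesel generator: 99 − 20·log₁₀(32.1/2.8) = 99 − 21.19 = 77.81 dB SPL.
Σ 10^(L/10) = 6.163e+07 → L_total = 10·log₁₀(6.163e+07) = 77.90 dB SPL.

78 dB SPL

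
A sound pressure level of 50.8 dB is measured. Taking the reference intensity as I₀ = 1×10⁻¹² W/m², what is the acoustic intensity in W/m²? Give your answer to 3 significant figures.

I = I₀·10^(L/10) = 10⁻¹² × 10^(50.8/10) = 10^(-6.920).

1.20e-07 W/m²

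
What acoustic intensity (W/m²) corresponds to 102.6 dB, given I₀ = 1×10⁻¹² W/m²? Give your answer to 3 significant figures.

I = I₀·10^(L/10) = 10⁻¹² × 10^(102.6/10) = 10^(-1.740).

0.0182 W/m²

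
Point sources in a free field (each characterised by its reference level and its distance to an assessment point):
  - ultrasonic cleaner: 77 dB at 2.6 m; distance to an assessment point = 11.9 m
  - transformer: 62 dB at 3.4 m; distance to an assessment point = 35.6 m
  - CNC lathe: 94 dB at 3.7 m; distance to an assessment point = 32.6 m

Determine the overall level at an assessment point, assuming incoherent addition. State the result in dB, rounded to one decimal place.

75.4 dB

Apply inverse-square spreading to bring every level to the receiver, then sum 10^(L/10).
ultrasonic cleaner: 77 − 20·log₁₀(11.9/2.6) = 77 − 13.21 = 63.79 dB.
transformer: 62 − 20·log₁₀(35.6/3.4) = 62 − 20.40 = 41.60 dB.
CNC lathe: 94 − 20·log₁₀(32.6/3.7) = 94 − 18.90 = 75.10 dB.
Σ 10^(L/10) = 3.476e+07 → L_total = 10·log₁₀(3.476e+07) = 75.41 dB.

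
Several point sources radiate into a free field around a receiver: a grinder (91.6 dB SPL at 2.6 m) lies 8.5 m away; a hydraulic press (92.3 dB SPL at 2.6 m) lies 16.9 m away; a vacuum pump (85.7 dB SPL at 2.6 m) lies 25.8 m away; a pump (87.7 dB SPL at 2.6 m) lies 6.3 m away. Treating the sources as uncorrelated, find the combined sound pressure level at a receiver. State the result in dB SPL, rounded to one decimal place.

Propagate each source to the receiver with L = L_ref − 20·log₁₀(r/r_ref), then add intensities.
grinder: 91.6 − 20·log₁₀(8.5/2.6) = 91.6 − 10.29 = 81.31 dB SPL.
hydraulic press: 92.3 − 20·log₁₀(16.9/2.6) = 92.3 − 16.26 = 76.04 dB SPL.
vacuum pump: 85.7 − 20·log₁₀(25.8/2.6) = 85.7 − 19.93 = 65.77 dB SPL.
pump: 87.7 − 20·log₁₀(6.3/2.6) = 87.7 − 7.69 = 80.01 dB SPL.
Σ 10^(L/10) = 2.795e+08 → L_total = 10·log₁₀(2.795e+08) = 84.46 dB SPL.

84.5 dB SPL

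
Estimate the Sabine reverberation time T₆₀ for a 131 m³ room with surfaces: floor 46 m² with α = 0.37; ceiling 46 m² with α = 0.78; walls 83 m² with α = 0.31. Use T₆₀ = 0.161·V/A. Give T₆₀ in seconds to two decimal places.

0.27 s

A = Σ Sᵢαᵢ = 46·0.37 + 46·0.78 + 83·0.31 = 78.63 m².
T₆₀ = 0.161·V/A = 0.161·131/78.63 = 0.268 s.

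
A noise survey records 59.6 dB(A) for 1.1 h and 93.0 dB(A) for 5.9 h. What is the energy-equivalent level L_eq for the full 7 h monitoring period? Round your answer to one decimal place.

92.3 dB(A)

L_eq = 10·log₁₀[(1/T)·Σ tᵢ·10^(Lᵢ/10)] with T = 7 h.
Σ tᵢ·10^(Lᵢ/10) = 1.1·10^(59.6/10) + 5.9·10^(93.0/10) = 1.177e+10.
L_eq = 10·log₁₀(1.177e+10/7) = 92.26 dB(A).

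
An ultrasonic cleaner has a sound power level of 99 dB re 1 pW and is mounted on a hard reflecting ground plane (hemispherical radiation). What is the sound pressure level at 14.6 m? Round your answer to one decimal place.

67.7 dB

The power spreads over a hemisphere of area 2π·r², so L_p = L_w − 10·log₁₀(2π·r²).
2π·r² = 1339 m², 10·log₁₀ of that is 31.269 dB.
L_p = 99 − 31.269 = 67.73 dB.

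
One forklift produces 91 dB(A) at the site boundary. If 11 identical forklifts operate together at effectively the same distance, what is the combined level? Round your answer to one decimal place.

101.4 dB(A)

N identical incoherent sources raise the level by 10·log₁₀ N.
L_total = 91 + 10·log₁₀(11) = 91 + 10.414 = 101.41 dB(A).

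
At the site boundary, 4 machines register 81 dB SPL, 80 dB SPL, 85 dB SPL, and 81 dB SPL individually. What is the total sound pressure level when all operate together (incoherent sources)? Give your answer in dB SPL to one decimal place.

88.2 dB SPL

Incoherent sources combine by intensity addition: L_total = 10·log₁₀(Σ 10^(L_i/10)).
Σ 10^(L/10) = 10^(81/10) + 10^(80/10) + 10^(85/10) + 10^(81/10) = 6.680e+08.
L_total = 10·log₁₀(6.680e+08) = 88.25 dB SPL.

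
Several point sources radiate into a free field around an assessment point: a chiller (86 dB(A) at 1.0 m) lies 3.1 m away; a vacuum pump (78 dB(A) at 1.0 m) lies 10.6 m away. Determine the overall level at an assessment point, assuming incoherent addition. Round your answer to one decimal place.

76.2 dB(A)

Apply inverse-square spreading to bring every level to the receiver, then sum 10^(L/10).
chiller: 86 − 20·log₁₀(3.1/1.0) = 86 − 9.83 = 76.17 dB(A).
vacuum pump: 78 − 20·log₁₀(10.6/1.0) = 78 − 20.51 = 57.49 dB(A).
Σ 10^(L/10) = 4.199e+07 → L_total = 10·log₁₀(4.199e+07) = 76.23 dB(A).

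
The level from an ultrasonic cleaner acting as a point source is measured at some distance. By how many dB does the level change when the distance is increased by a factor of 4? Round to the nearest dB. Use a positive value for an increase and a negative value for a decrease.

A point source loses 6 dB per doubling of distance; generally ΔL = −20·log₁₀(r₂/r₁).
ΔL = −20·log₁₀(4) = -12.04 dB.

-12 dB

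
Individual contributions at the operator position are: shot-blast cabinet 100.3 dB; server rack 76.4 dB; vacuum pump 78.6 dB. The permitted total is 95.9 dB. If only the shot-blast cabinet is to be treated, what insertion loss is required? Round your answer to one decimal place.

4.5 dB

The untreated sources together contribute 10^(76.4/10) + 10^(78.6/10) = 1.161e+08, i.e. 80.65 dB.
To meet 95.9 dB overall, the treated shot-blast cabinet may contribute at most 10^(95.9/10) − 1.161e+08 = 3.774e+09, i.e. 95.77 dB.
So the shot-blast cabinet must be reduced from 100.3 to 95.77 dB: IL = 4.53 dB.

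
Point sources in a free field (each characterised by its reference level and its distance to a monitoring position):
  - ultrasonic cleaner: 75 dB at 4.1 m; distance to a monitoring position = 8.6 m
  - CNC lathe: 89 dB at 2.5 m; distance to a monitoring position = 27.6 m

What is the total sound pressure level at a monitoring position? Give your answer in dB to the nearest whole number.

71 dB

First find each source's level at the receiver (point-source: −20·log₁₀(r/r_ref)), then combine on an intensity basis.
ultrasonic cleaner: 75 − 20·log₁₀(8.6/4.1) = 75 − 6.43 = 68.57 dB.
CNC lathe: 89 − 20·log₁₀(27.6/2.5) = 89 − 20.86 = 68.14 dB.
Σ 10^(L/10) = 1.370e+07 → L_total = 10·log₁₀(1.370e+07) = 71.37 dB.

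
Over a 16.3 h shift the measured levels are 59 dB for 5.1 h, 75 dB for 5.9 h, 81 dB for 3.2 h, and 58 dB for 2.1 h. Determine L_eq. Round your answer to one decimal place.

The energy average is taken in the linear domain: L_eq = 10·log₁₀[(Σ tᵢ·10^(Lᵢ/10))/T], T = 16.3 h.
Σ tᵢ·10^(Lᵢ/10) = 5.1·10^(59/10) + 5.9·10^(75/10) + 3.2·10^(81/10) + 2.1·10^(58/10) = 5.948e+08.
L_eq = 10·log₁₀(5.948e+08/16.3) = 75.62 dB.

75.6 dB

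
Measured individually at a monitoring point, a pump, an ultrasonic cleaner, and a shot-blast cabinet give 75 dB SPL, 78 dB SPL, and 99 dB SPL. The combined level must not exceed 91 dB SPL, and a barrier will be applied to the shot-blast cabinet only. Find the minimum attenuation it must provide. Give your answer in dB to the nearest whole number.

Everything except the shot-blast cabinet sums to 10^(75/10) + 10^(78/10) = 9.472e+07 in linear terms, 79.76 dB SPL.
The limit corresponds to 10^(91/10) = 1.259e+09; subtracting the fixed part leaves 1.164e+09 for the shot-blast cabinet, i.e. 90.66 dB SPL.
Required insertion loss = 99 − 90.66 = 8.34 dB.

8 dB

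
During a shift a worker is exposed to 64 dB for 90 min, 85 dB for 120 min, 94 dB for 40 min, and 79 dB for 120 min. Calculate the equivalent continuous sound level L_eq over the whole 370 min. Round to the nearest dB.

86 dB

The energy average is taken in the linear domain: L_eq = 10·log₁₀[(Σ tᵢ·10^(Lᵢ/10))/T], T = 370 min.
Σ tᵢ·10^(Lᵢ/10) = 90·10^(64/10) + 120·10^(85/10) + 40·10^(94/10) + 120·10^(79/10) = 1.482e+11.
L_eq = 10·log₁₀(1.482e+11/370) = 86.03 dB.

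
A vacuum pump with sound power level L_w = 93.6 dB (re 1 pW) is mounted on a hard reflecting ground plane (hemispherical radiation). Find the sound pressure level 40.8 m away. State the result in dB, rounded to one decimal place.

53.4 dB

Free-field hemispherical radiation: L_p = L_w − 10·log₁₀(2π·r²), r = 40.8 m.
2π·r² = 1.046e+04 m², 10·log₁₀ of that is 40.195 dB.
L_p = 93.6 − 40.195 = 53.40 dB.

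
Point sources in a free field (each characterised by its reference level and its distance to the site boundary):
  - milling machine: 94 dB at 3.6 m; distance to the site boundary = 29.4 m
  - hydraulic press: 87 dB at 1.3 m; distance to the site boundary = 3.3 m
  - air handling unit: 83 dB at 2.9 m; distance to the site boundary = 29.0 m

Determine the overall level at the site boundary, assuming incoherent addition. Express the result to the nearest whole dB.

81 dB

Apply inverse-square spreading to bring every level to the receiver, then sum 10^(L/10).
milling machine: 94 − 20·log₁₀(29.4/3.6) = 94 − 18.24 = 75.76 dB.
hydraulic press: 87 − 20·log₁₀(3.3/1.3) = 87 − 8.09 = 78.91 dB.
air handling unit: 83 − 20·log₁₀(29.0/2.9) = 83 − 20.00 = 63.00 dB.
Σ 10^(L/10) = 1.174e+08 → L_total = 10·log₁₀(1.174e+08) = 80.70 dB.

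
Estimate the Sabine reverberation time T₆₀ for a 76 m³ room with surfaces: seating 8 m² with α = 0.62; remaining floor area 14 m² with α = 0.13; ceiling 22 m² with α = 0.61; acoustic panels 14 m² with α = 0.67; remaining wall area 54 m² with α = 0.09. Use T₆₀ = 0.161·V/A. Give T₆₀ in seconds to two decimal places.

A = Σ Sᵢαᵢ = 8·0.62 + 14·0.13 + 22·0.61 + 14·0.67 + 54·0.09 = 34.44 m².
T₆₀ = 0.161 × 76 / 34.44 = 0.355 s.

0.36 s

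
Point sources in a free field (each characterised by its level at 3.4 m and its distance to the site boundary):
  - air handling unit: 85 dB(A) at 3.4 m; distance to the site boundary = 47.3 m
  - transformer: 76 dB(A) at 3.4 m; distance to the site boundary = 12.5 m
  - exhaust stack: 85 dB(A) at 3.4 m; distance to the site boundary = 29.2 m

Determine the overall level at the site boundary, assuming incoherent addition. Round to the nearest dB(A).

Apply inverse-square spreading to bring every level to the receiver, then sum 10^(L/10).
air handling unit: 85 − 20·log₁₀(47.3/3.4) = 85 − 22.87 = 62.13 dB(A).
transformer: 76 − 20·log₁₀(12.5/3.4) = 76 − 11.31 = 64.69 dB(A).
exhaust stack: 85 − 20·log₁₀(29.2/3.4) = 85 − 18.68 = 66.32 dB(A).
Σ 10^(L/10) = 8.867e+06 → L_total = 10·log₁₀(8.867e+06) = 69.48 dB(A).

69 dB(A)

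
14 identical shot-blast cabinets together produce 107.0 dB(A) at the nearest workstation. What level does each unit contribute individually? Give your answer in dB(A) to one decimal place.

14 equal contributions raise the level by 10·log₁₀ 14 = 11.461 dB, so each unit alone gives 107.0 − 11.461.

95.5 dB(A)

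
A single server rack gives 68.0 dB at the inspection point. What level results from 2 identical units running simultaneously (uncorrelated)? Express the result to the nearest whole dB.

With 2 equal, uncorrelated contributions the intensity is 2× that of one unit, giving a rise of 10·log₁₀ 2.
L_total = 68.0 + 10·log₁₀(2) = 68.0 + 3.010 = 71.01 dB.

71 dB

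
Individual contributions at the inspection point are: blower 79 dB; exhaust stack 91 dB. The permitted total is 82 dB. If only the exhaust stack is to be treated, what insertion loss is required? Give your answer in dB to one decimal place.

Fixed contribution from the other source: Σ 10^(L/10) = 10^(79/10) = 7.943e+07 (79.00 dB).
The limit corresponds to 10^(82/10) = 1.585e+08; subtracting the fixed part leaves 7.906e+07 for the exhaust stack, i.e. 78.98 dB.
Required insertion loss = 91 − 78.98 = 12.02 dB.

12.0 dB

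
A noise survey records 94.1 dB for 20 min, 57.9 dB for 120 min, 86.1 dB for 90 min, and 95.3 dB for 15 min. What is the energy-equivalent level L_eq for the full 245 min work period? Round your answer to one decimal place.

L_eq = 10·log₁₀[(1/T)·Σ tᵢ·10^(Lᵢ/10)] with T = 245 min.
Σ tᵢ·10^(Lᵢ/10) = 20·10^(94.1/10) + 120·10^(57.9/10) + 90·10^(86.1/10) + 15·10^(95.3/10) = 1.390e+11.
L_eq = 10·log₁₀(1.390e+11/245) = 87.54 dB.

87.5 dB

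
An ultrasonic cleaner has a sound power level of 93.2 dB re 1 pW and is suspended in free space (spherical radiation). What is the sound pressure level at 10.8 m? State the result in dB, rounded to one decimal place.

The power spreads over a sphere of area 4π·r², so L_p = L_w − 10·log₁₀(4π·r²).
4π·r² = 1466 m², 10·log₁₀ of that is 31.661 dB.
L_p = 93.2 − 31.661 = 61.54 dB.

61.5 dB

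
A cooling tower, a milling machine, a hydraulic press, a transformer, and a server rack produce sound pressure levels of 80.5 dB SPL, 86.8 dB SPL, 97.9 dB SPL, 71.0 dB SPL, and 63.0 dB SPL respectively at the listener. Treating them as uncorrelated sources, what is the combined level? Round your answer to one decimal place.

Incoherent sources combine by intensity addition: L_total = 10·log₁₀(Σ 10^(L_i/10)).
Σ 10^(L/10) = 10^(80.5/10) + 10^(86.8/10) + 10^(97.9/10) + 10^(71.0/10) + 10^(63.0/10) = 6.771e+09.
L_total = 10·log₁₀(6.771e+09) = 98.31 dB SPL.

98.3 dB SPL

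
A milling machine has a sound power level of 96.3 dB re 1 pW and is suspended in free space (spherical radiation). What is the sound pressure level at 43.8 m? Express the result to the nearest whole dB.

Free-field spherical radiation: L_p = L_w − 10·log₁₀(4π·r²), r = 43.8 m.
4π·r² = 2.411e+04 m², 10·log₁₀ of that is 43.822 dB.
L_p = 96.3 − 43.822 = 52.48 dB.

52 dB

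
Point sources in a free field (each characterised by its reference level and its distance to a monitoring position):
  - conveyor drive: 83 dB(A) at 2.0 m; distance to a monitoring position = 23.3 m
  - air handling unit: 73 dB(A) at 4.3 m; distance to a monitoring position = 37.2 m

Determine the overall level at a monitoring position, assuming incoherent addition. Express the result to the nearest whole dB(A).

Apply inverse-square spreading to bring every level to the receiver, then sum 10^(L/10).
conveyor drive: 83 − 20·log₁₀(23.3/2.0) = 83 − 21.33 = 61.67 dB(A).
air handling unit: 73 − 20·log₁₀(37.2/4.3) = 73 − 18.74 = 54.26 dB(A).
Σ 10^(L/10) = 1.737e+06 → L_total = 10·log₁₀(1.737e+06) = 62.40 dB(A).

62 dB(A)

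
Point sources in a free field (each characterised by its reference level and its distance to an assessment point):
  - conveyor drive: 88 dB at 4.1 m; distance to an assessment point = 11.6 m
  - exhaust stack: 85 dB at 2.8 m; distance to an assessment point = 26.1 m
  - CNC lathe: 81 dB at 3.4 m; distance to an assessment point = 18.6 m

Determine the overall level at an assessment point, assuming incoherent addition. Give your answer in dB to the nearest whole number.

Propagate each source to the receiver with L = L_ref − 20·log₁₀(r/r_ref), then add intensities.
conveyor drive: 88 − 20·log₁₀(11.6/4.1) = 88 − 9.03 = 78.97 dB.
exhaust stack: 85 − 20·log₁₀(26.1/2.8) = 85 − 19.39 = 65.61 dB.
CNC lathe: 81 − 20·log₁₀(18.6/3.4) = 81 − 14.76 = 66.24 dB.
Σ 10^(L/10) = 8.667e+07 → L_total = 10·log₁₀(8.667e+07) = 79.38 dB.

79 dB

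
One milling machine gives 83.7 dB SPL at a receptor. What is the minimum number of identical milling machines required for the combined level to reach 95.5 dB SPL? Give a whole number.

The shortfall is 95.5 − 83.7 = 11.8 dB, and N units add 10·log₁₀ N, so need 10·log₁₀ N ≥ 11.8.
N ≥ 10^(11.8/10) = 15.136, so N = 16.

16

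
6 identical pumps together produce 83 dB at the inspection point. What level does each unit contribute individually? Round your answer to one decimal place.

Dividing the total intensity by 6 lowers the level by 10·log₁₀ 6 = 7.782 dB: L₁ = 83 − 7.782.

75.2 dB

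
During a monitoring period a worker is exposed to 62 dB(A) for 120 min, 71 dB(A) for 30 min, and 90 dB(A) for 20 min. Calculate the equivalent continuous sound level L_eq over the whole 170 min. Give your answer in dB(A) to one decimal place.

The energy average is taken in the linear domain: L_eq = 10·log₁₀[(Σ tᵢ·10^(Lᵢ/10))/T], T = 170 min.
Σ tᵢ·10^(Lᵢ/10) = 120·10^(62/10) + 30·10^(71/10) + 20·10^(90/10) = 2.057e+10.
L_eq = 10·log₁₀(2.057e+10/170) = 80.83 dB(A).

80.8 dB(A)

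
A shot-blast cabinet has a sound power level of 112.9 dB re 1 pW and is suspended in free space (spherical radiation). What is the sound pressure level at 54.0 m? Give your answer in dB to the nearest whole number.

67 dB

Free-field spherical radiation: L_p = L_w − 10·log₁₀(4π·r²), r = 54.0 m.
4π·r² = 3.664e+04 m², 10·log₁₀ of that is 45.640 dB.
L_p = 112.9 − 45.640 = 67.26 dB.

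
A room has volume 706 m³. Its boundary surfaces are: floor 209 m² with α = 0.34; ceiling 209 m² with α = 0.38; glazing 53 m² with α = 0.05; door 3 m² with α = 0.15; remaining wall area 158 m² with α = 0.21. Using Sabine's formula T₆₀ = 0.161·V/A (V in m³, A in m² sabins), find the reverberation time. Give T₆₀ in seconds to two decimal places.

Summing Sᵢαᵢ: 209·0.34 + 209·0.38 + 53·0.05 + 3·0.15 + 158·0.21 = 186.76 m².
T₆₀ = 0.161 × 706 / 186.76 = 0.609 s.

0.61 s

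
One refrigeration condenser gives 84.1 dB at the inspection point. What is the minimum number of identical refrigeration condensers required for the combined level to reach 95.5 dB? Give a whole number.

Need L₁ + 10·log₁₀ N ≥ 95.5, i.e. log₁₀ N ≥ 1.14.
N ≥ 10^(11.4/10) = 13.804, so N = 14.

14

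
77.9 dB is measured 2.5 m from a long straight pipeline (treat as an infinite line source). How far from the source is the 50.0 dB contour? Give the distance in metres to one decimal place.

1541.5 m

Line-source spreading drops the level by 10·log₁₀(r₂/r₁); inverting, r₂/r₁ = 10^(ΔL/10).
r₂ = 2.5·10^((77.9−50.0)/10) = 2.5·10^(27.9/10) = 1541.49 m.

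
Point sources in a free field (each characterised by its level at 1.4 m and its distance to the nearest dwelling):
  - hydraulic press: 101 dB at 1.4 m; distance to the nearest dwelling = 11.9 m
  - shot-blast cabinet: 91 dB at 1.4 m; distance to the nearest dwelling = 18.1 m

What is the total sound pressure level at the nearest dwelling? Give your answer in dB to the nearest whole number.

83 dB

Propagate each source to the receiver with L = L_ref − 20·log₁₀(r/r_ref), then add intensities.
hydraulic press: 101 − 20·log₁₀(11.9/1.4) = 101 − 18.59 = 82.41 dB.
shot-blast cabinet: 91 − 20·log₁₀(18.1/1.4) = 91 − 22.23 = 68.77 dB.
Σ 10^(L/10) = 1.818e+08 → L_total = 10·log₁₀(1.818e+08) = 82.60 dB.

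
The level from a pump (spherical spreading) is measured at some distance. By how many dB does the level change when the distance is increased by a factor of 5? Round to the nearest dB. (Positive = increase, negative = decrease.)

Point-source spreading: ΔL = −20·log₁₀(r₂/r₁).
ΔL = −20·log₁₀(5) = -13.98 dB.

-14 dB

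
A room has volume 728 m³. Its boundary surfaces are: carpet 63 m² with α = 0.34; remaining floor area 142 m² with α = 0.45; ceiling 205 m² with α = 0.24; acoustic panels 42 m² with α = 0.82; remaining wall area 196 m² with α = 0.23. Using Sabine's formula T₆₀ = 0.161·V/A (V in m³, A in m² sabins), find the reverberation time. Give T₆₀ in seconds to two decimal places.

Summing Sᵢαᵢ: 63·0.34 + 142·0.45 + 205·0.24 + 42·0.82 + 196·0.23 = 214.04 m².
T₆₀ = 0.161 × 728 / 214.04 = 0.548 s.

0.55 s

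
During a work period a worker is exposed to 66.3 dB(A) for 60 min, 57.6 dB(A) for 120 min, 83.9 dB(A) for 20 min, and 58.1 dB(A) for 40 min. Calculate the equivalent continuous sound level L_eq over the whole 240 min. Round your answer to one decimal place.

73.4 dB(A)

The energy average is taken in the linear domain: L_eq = 10·log₁₀[(Σ tᵢ·10^(Lᵢ/10))/T], T = 240 min.
Σ tᵢ·10^(Lᵢ/10) = 60·10^(66.3/10) + 120·10^(57.6/10) + 20·10^(83.9/10) + 40·10^(58.1/10) = 5.260e+09.
L_eq = 10·log₁₀(5.260e+09/240) = 73.41 dB(A).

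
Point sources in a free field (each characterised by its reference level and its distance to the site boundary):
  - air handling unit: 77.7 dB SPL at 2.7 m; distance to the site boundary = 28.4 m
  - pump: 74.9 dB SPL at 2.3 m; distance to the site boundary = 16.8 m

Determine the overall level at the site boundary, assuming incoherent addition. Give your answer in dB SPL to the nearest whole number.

Apply inverse-square spreading to bring every level to the receiver, then sum 10^(L/10).
air handling unit: 77.7 − 20·log₁₀(28.4/2.7) = 77.7 − 20.44 = 57.26 dB SPL.
pump: 74.9 − 20·log₁₀(16.8/2.3) = 74.9 − 17.27 = 57.63 dB SPL.
Σ 10^(L/10) = 1.111e+06 → L_total = 10·log₁₀(1.111e+06) = 60.46 dB SPL.

60 dB SPL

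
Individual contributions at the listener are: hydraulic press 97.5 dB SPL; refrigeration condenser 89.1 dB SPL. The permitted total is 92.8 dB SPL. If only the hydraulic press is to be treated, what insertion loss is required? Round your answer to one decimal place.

Fixed contribution from the other source: Σ 10^(L/10) = 10^(89.1/10) = 8.128e+08 (89.10 dB SPL).
The limit corresponds to 10^(92.8/10) = 1.905e+09; subtracting the fixed part leaves 1.093e+09 for the hydraulic press, i.e. 90.38 dB SPL.
So the hydraulic press must be reduced from 97.5 to 90.38 dB SPL: IL = 7.12 dB.

7.1 dB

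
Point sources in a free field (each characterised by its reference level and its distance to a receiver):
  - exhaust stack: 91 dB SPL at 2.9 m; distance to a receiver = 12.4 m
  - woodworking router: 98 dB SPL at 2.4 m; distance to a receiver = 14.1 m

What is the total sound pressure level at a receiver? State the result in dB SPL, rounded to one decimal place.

Apply inverse-square spreading to bring every level to the receiver, then sum 10^(L/10).
exhaust stack: 91 − 20·log₁₀(12.4/2.9) = 91 − 12.62 = 78.38 dB SPL.
woodworking router: 98 − 20·log₁₀(14.1/2.4) = 98 − 15.38 = 82.62 dB SPL.
Σ 10^(L/10) = 2.517e+08 → L_total = 10·log₁₀(2.517e+08) = 84.01 dB SPL.

84.0 dB SPL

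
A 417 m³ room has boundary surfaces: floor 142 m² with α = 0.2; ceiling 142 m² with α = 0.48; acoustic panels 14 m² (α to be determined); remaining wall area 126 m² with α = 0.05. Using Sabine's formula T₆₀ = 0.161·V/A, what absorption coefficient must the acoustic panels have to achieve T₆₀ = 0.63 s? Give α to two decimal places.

A = 0.161·V/T₆₀ = 0.161·417/0.63 = 106.57 m² sabins.
Absorption from the other surfaces = 142·0.2 + 142·0.48 + 126·0.05 = 102.86 m², so the acoustic panels must supply 3.71 m² over 14 m².
α = 3.71/14 = 0.265.

0.26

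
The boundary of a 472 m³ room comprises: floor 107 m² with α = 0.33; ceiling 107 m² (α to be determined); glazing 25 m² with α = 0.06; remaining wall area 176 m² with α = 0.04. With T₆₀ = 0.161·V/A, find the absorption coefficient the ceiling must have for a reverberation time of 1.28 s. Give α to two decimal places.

0.15

From T₆₀ = 0.161·V/A, the target T₆₀ = 1.28 s needs A = 0.161·472/1.28 = 59.37 m².
Absorption from the other surfaces = 107·0.33 + 25·0.06 + 176·0.04 = 43.85 m², so the ceiling must supply 15.52 m² over 107 m².
α = 15.52/107 = 0.145.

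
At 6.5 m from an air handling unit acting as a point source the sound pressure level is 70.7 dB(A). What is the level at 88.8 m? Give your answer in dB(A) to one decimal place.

Spherical spreading from a point source gives a 20·log₁₀(r₂/r₁) drop.
L₂ = 70.7 − 20·log₁₀(88.8/6.5) = 70.7 − 22.710 = 47.99 dB(A).

48.0 dB(A)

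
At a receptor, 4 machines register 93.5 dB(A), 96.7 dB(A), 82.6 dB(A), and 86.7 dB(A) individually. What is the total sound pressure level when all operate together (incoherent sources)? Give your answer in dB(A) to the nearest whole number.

99 dB(A)

Incoherent sources combine by intensity addition: L_total = 10·log₁₀(Σ 10^(L_i/10)).
Σ 10^(L/10) = 10^(93.5/10) + 10^(96.7/10) + 10^(82.6/10) + 10^(86.7/10) = 7.566e+09.
L_total = 10·log₁₀(7.566e+09) = 98.79 dB(A).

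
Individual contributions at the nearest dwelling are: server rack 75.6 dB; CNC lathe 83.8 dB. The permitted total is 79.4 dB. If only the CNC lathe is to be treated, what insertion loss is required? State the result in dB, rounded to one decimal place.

6.7 dB

Fixed contribution from the other source: Σ 10^(L/10) = 10^(75.6/10) = 3.631e+07 (75.60 dB).
The limit corresponds to 10^(79.4/10) = 8.710e+07; subtracting the fixed part leaves 5.079e+07 for the CNC lathe, i.e. 77.06 dB.
Required insertion loss = 83.8 − 77.06 = 6.74 dB.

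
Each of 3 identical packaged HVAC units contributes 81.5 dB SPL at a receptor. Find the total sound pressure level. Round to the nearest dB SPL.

N identical incoherent sources raise the level by 10·log₁₀ N.
L_total = 81.5 + 10·log₁₀(3) = 81.5 + 4.771 = 86.27 dB SPL.

86 dB SPL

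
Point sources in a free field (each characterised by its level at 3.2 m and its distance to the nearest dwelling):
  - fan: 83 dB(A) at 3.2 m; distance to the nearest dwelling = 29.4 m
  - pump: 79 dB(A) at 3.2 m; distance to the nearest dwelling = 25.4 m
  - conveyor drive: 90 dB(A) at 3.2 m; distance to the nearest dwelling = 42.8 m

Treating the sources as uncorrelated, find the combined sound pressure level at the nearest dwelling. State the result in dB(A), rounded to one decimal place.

69.6 dB(A)

First find each source's level at the receiver (point-source: −20·log₁₀(r/r_ref)), then combine on an intensity basis.
fan: 83 − 20·log₁₀(29.4/3.2) = 83 − 19.26 = 63.74 dB(A).
pump: 79 − 20·log₁₀(25.4/3.2) = 79 − 17.99 = 61.01 dB(A).
conveyor drive: 90 − 20·log₁₀(42.8/3.2) = 90 − 22.53 = 67.47 dB(A).
Σ 10^(L/10) = 9.215e+06 → L_total = 10·log₁₀(9.215e+06) = 69.64 dB(A).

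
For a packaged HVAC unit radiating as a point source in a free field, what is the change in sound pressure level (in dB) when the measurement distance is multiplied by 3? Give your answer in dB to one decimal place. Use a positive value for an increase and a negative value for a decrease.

-9.5 dB

With spherical spreading the level changes by −20·log₁₀(r₂/r₁).
ΔL = −20·log₁₀(3) = -9.54 dB.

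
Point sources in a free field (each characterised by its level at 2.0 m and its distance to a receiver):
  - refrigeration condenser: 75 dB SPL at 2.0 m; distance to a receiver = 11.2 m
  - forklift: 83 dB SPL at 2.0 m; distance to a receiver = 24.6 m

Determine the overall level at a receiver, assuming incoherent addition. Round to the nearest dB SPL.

First find each source's level at the receiver (point-source: −20·log₁₀(r/r_ref)), then combine on an intensity basis.
refrigeration condenser: 75 − 20·log₁₀(11.2/2.0) = 75 − 14.96 = 60.04 dB SPL.
forklift: 83 − 20·log₁₀(24.6/2.0) = 83 − 21.80 = 61.20 dB SPL.
Σ 10^(L/10) = 2.327e+06 → L_total = 10·log₁₀(2.327e+06) = 63.67 dB SPL.

64 dB SPL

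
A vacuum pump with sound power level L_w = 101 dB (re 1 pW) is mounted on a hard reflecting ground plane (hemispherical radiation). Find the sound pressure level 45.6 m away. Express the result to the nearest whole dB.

60 dB

L_p = L_w − 10·log₁₀(2π·r²) with r = 45.6 m.
2π·r² = 1.307e+04 m², 10·log₁₀ of that is 41.161 dB.
L_p = 101 − 41.161 = 59.84 dB.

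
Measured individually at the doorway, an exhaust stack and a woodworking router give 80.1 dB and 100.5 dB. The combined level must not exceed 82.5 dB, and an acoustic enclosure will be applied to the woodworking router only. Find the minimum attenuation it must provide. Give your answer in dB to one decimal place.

21.7 dB

The untreated sources together contribute 10^(80.1/10) = 1.023e+08, i.e. 80.10 dB.
The limit corresponds to 10^(82.5/10) = 1.778e+08; subtracting the fixed part leaves 7.550e+07 for the woodworking router, i.e. 78.78 dB.
So the woodworking router must be reduced from 100.5 to 78.78 dB: IL = 21.72 dB.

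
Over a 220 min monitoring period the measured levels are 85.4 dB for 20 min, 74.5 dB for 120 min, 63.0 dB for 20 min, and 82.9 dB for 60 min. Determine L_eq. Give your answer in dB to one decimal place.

The energy average is taken in the linear domain: L_eq = 10·log₁₀[(Σ tᵢ·10^(Lᵢ/10))/T], T = 220 min.
Σ tᵢ·10^(Lᵢ/10) = 20·10^(85.4/10) + 120·10^(74.5/10) + 20·10^(63.0/10) + 60·10^(82.9/10) = 2.206e+10.
L_eq = 10·log₁₀(2.206e+10/220) = 80.01 dB.

80.0 dB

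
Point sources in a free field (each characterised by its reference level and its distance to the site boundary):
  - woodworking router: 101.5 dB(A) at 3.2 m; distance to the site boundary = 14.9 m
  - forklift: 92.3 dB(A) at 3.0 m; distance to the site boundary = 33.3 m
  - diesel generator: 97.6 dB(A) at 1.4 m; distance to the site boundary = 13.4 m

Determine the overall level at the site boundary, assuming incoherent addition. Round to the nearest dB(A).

Apply inverse-square spreading to bring every level to the receiver, then sum 10^(L/10).
woodworking router: 101.5 − 20·log₁₀(14.9/3.2) = 101.5 − 13.36 = 88.14 dB(A).
forklift: 92.3 − 20·log₁₀(33.3/3.0) = 92.3 − 20.91 = 71.39 dB(A).
diesel generator: 97.6 − 20·log₁₀(13.4/1.4) = 97.6 − 19.62 = 77.98 dB(A).
Σ 10^(L/10) = 7.281e+08 → L_total = 10·log₁₀(7.281e+08) = 88.62 dB(A).

89 dB(A)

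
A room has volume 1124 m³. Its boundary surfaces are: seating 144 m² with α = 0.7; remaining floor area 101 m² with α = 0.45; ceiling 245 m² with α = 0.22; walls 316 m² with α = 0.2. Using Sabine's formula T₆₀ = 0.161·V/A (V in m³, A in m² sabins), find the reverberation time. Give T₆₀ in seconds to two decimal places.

Summing Sᵢαᵢ: 144·0.7 + 101·0.45 + 245·0.22 + 316·0.2 = 263.35 m².
T₆₀ = 0.161·V/A = 0.161·1124/263.35 = 0.687 s.

0.69 s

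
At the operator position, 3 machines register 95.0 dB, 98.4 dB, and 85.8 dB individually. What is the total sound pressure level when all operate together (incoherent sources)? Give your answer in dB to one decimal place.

100.2 dB

Incoherent sources combine by intensity addition: L_total = 10·log₁₀(Σ 10^(L_i/10)).
Σ 10^(L/10) = 10^(95.0/10) + 10^(98.4/10) + 10^(85.8/10) = 1.046e+10.
L_total = 10·log₁₀(1.046e+10) = 100.20 dB.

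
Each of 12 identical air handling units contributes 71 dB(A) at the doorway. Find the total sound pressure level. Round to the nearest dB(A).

L_total = L₁ + 10·log₁₀ N for N identical incoherent sources.
L_total = 71 + 10·log₁₀(12) = 71 + 10.792 = 81.79 dB(A).

82 dB(A)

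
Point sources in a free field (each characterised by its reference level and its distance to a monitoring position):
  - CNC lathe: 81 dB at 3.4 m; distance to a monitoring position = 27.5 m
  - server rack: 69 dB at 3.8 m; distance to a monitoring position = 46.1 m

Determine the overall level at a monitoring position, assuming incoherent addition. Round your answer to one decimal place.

First find each source's level at the receiver (point-source: −20·log₁₀(r/r_ref)), then combine on an intensity basis.
CNC lathe: 81 − 20·log₁₀(27.5/3.4) = 81 − 18.16 = 62.84 dB.
server rack: 69 − 20·log₁₀(46.1/3.8) = 69 − 21.68 = 47.32 dB.
Σ 10^(L/10) = 1.978e+06 → L_total = 10·log₁₀(1.978e+06) = 62.96 dB.

63.0 dB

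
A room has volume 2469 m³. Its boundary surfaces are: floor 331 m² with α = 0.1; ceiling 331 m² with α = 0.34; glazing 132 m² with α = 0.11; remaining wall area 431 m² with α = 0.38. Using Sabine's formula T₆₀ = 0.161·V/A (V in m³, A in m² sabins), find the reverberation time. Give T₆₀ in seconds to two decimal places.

Summing Sᵢαᵢ: 331·0.1 + 331·0.34 + 132·0.11 + 431·0.38 = 323.94 m².
T₆₀ = 0.161·V/A = 0.161·2469/323.94 = 1.227 s.

1.23 s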